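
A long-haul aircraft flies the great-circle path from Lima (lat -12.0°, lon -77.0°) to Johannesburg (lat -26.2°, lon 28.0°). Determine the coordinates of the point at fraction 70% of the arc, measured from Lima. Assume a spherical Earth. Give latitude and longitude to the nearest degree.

≈ lat -31°, lon -5°

Write both endpoints as unit vectors p₁, p₂ with components (cos φ cos λ, cos φ sin λ, sin φ).
The central angle between the endpoints is δ = arccos(p₁·p₂) ≈ 1.707 rad (97.8°).
Interpolate at f = 0.70 with slerp weights a = sin((1−f)δ)/sin δ ≈ 0.494, b = sin(fδ)/sin δ ≈ 0.939.
p = a·p₁ + b·p₂ ≈ (0.852, -0.076, -0.517); φ = arcsin(p_z) ≈ -31.15°, λ = atan2(p_y, p_x) ≈ -5.08°.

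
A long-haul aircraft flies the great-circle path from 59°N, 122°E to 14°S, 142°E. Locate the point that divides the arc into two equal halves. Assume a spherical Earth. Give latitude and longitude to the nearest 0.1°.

≈ 22.8°N, 135.1°E

The haversine formula gives a central angle δ ≈ 1.305 rad (74.8°) between the endpoints.
Interpolate at f = 1/2 with slerp weights a = sin((1−f)δ)/sin δ ≈ 0.629, b = sin(fδ)/sin δ ≈ 0.629.
p = a·p₁ + b·p₂ ≈ (-0.653, 0.651, 0.387); φ = arcsin(p_z) ≈ 22.78°, λ = atan2(p_y, p_x) ≈ 135.09°.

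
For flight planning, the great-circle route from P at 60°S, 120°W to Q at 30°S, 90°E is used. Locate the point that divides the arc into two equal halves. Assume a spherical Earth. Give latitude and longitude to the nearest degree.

≈ 70°S, 120°E

Write both endpoints as unit vectors p₁, p₂ with components (cos φ cos λ, cos φ sin λ, sin φ).
The central angle between the endpoints is δ = arccos(p₁·p₂) ≈ 1.513 rad (86.7°).
Interpolate at f = 1/2 with slerp weights a = sin((1−f)δ)/sin δ ≈ 0.687, b = sin(fδ)/sin δ ≈ 0.687.
p = a·p₁ + b·p₂ ≈ (-0.172, 0.298, -0.939); φ = arcsin(p_z) ≈ -69.90°, λ = atan2(p_y, p_x) ≈ 120.00°.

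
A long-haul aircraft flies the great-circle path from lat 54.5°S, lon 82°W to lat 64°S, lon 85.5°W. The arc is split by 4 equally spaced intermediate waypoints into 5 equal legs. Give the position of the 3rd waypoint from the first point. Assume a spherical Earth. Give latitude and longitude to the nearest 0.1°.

Convert each endpoint to a unit vector on the sphere (x = cos φ cos λ, y = cos φ sin λ, z = sin φ).
The central angle between the endpoints is δ = arccos(p₁·p₂) ≈ 0.169 rad (9.7°).
Interpolate at f = 3/5 with slerp weights a = sin((1−f)δ)/sin δ ≈ 0.402, b = sin(fδ)/sin δ ≈ 0.602.
p = a·p₁ + b·p₂ ≈ (0.053, -0.494, -0.868); φ = arcsin(p_z) ≈ -60.21°, λ = atan2(p_y, p_x) ≈ -83.86°.

≈ lat 60.2°S, lon 83.9°W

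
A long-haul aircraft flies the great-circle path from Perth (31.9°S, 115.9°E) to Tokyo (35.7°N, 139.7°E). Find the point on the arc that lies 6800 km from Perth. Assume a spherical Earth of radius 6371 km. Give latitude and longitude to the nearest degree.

≈ (26°N, 136°E)

Convert each endpoint to a unit vector on the sphere (x = cos φ cos λ, y = cos φ sin λ, z = sin φ).
The central angle between the endpoints is δ = arccos(p₁·p₂) ≈ 1.242 rad (71.2°). The total great-circle distance is δ·R ≈ 1.242 × 6371 ≈ 7916 km, so the target fraction is f = 6800/7916 ≈ 0.859.
Interpolate at f ≈ 0.859 with slerp weights a = sin((1−f)δ)/sin δ ≈ 0.184, b = sin(fδ)/sin δ ≈ 0.925.
p = a·p₁ + b·p₂ ≈ (-0.641, 0.627, 0.443); φ = arcsin(p_z) ≈ 26.28°, λ = atan2(p_y, p_x) ≈ 135.67°.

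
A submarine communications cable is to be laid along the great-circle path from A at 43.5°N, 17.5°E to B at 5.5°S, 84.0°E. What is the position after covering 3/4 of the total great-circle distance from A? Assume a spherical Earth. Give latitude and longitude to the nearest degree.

≈ 9°N, 71°E

Write both endpoints as unit vectors p₁, p₂ with components (cos φ cos λ, cos φ sin λ, sin φ).
The central angle between the endpoints is δ = arccos(p₁·p₂) ≈ 1.347 rad (77.2°).
Interpolate at f = 3/4 with slerp weights a = sin((1−f)δ)/sin δ ≈ 0.339, b = sin(fδ)/sin δ ≈ 0.869.
p = a·p₁ + b·p₂ ≈ (0.325, 0.934, 0.150); φ = arcsin(p_z) ≈ 8.63°, λ = atan2(p_y, p_x) ≈ 70.82°.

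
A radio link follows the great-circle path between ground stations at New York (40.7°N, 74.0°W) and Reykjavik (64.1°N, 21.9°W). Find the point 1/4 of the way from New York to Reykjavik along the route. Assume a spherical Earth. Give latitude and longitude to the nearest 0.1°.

Write both endpoints as unit vectors p₁, p₂ with components (cos φ cos λ, cos φ sin λ, sin φ).
The central angle between the endpoints is δ = arccos(p₁·p₂) ≈ 0.660 rad (37.8°).
Interpolate at f = 1/4 with slerp weights a = sin((1−f)δ)/sin δ ≈ 0.775, b = sin(fδ)/sin δ ≈ 0.268.
p = a·p₁ + b·p₂ ≈ (0.270, -0.608, 0.746); φ = arcsin(p_z) ≈ 48.26°, λ = atan2(p_y, p_x) ≈ -66.03°.

≈ 48.3°N, 66.0°W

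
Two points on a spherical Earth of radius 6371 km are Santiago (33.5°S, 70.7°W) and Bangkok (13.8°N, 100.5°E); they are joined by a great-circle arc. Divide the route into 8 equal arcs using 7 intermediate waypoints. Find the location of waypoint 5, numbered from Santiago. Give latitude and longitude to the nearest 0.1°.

From cos δ = sin φ₁ sin φ₂ + cos φ₁ cos φ₂ cos Δλ, the central angle is δ ≈ 2.771 rad (158.7°).
Interpolate at f = 5/8 with slerp weights a = sin((1−f)δ)/sin δ ≈ 2.377, b = sin(fδ)/sin δ ≈ 2.722.
p = a·p₁ + b·p₂ ≈ (0.173, 0.729, -0.663); φ = arcsin(p_z) ≈ -41.49°, λ = atan2(p_y, p_x) ≈ 76.62°.

≈ 41.5°S, 76.6°E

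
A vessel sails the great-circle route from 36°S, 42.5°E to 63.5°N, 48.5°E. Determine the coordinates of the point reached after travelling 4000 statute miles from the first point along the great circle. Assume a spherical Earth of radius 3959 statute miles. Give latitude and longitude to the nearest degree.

Convert each endpoint to a unit vector on the sphere (x = cos φ cos λ, y = cos φ sin λ, z = sin φ).
The central angle between the endpoints is δ = arccos(p₁·p₂) ≈ 1.739 rad (99.6°). The total great-circle distance is δ·R ≈ 1.739 × 3959 ≈ 6883 mi, so the target fraction is f = 4000/6883 ≈ 0.581.
Interpolate at f ≈ 0.581 with slerp weights a = sin((1−f)δ)/sin δ ≈ 0.675, b = sin(fδ)/sin δ ≈ 0.859.
p = a·p₁ + b·p₂ ≈ (0.657, 0.656, 0.372); φ = arcsin(p_z) ≈ 21.84°, λ = atan2(p_y, p_x) ≈ 44.97°.

≈ 22°N, 45°E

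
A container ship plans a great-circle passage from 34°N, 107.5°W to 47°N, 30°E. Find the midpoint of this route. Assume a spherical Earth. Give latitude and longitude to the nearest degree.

From cos δ = sin φ₁ sin φ₂ + cos φ₁ cos φ₂ cos Δλ, the central angle is δ ≈ 1.579 rad (90.5°).
Interpolate at f = 1/2 with slerp weights a = sin((1−f)δ)/sin δ ≈ 0.710, b = sin(fδ)/sin δ ≈ 0.710.
p = a·p₁ + b·p₂ ≈ (0.242, -0.319, 0.916); φ = arcsin(p_z) ≈ 66.37°, λ = atan2(p_y, p_x) ≈ -52.80°.

≈ 66°N, 53°W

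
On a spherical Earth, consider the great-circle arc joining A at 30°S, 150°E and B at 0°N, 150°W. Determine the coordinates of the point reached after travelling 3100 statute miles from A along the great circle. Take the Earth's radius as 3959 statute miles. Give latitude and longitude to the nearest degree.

Write both endpoints as unit vectors p₁, p₂ with components (cos φ cos λ, cos φ sin λ, sin φ).
The central angle between the endpoints is δ = arccos(p₁·p₂) ≈ 1.123 rad (64.3°). The total great-circle distance is δ·R ≈ 1.123 × 3959 ≈ 4446 mi, so the target fraction is f = 3100/4446 ≈ 0.697.
Interpolate at f ≈ 0.697 with slerp weights a = sin((1−f)δ)/sin δ ≈ 0.370, b = sin(fδ)/sin δ ≈ 0.783.
p = a·p₁ + b·p₂ ≈ (-0.955, -0.231, -0.185); φ = arcsin(p_z) ≈ -10.66°, λ = atan2(p_y, p_x) ≈ -166.40°.

≈ 11°S, 166°W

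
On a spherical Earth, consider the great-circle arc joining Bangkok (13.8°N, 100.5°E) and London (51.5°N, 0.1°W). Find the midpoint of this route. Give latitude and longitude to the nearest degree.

Convert each endpoint to a unit vector on the sphere (x = cos φ cos λ, y = cos φ sin λ, z = sin φ).
The central angle between the endpoints is δ = arccos(p₁·p₂) ≈ 1.495 rad (85.7°).
Interpolate at f = 1/2 with slerp weights a = sin((1−f)δ)/sin δ ≈ 0.682, b = sin(fδ)/sin δ ≈ 0.682.
p = a·p₁ + b·p₂ ≈ (0.304, 0.650, 0.696); φ = arcsin(p_z) ≈ 44.13°, λ = atan2(p_y, p_x) ≈ 64.96°.

≈ (44°N, 65°E)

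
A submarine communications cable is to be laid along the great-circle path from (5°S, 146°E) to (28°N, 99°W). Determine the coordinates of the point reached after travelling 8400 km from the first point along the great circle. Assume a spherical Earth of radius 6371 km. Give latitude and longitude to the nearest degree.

Write both endpoints as unit vectors p₁, p₂ with components (cos φ cos λ, cos φ sin λ, sin φ).
The central angle between the endpoints is δ = arccos(p₁·p₂) ≈ 1.996 rad (114.4°). The total great-circle distance is δ·R ≈ 1.996 × 6371 ≈ 12717 km, so the target fraction is f = 8400/12717 ≈ 0.661.
Interpolate at f ≈ 0.661 with slerp weights a = sin((1−f)δ)/sin δ ≈ 0.688, b = sin(fδ)/sin δ ≈ 1.063.
p = a·p₁ + b·p₂ ≈ (-0.715, -0.544, 0.439); φ = arcsin(p_z) ≈ 26.05°, λ = atan2(p_y, p_x) ≈ -142.77°.

≈ (26°N, 143°W)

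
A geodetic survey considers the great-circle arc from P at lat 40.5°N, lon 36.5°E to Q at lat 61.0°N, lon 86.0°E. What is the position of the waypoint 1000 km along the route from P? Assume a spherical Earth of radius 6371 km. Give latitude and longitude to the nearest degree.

≈ lat 47°N, lon 45°E

From cos δ = sin φ₁ sin φ₂ + cos φ₁ cos φ₂ cos Δλ, the central angle is δ ≈ 0.631 rad (36.2°). The total great-circle distance is δ·R ≈ 0.631 × 6371 ≈ 4020 km, so the target fraction is f = 1000/4020 ≈ 0.249.
Interpolate at f ≈ 0.249 with slerp weights a = sin((1−f)δ)/sin δ ≈ 0.774, b = sin(fδ)/sin δ ≈ 0.265.
p = a·p₁ + b·p₂ ≈ (0.482, 0.478, 0.734); φ = arcsin(p_z) ≈ 47.25°, λ = atan2(p_y, p_x) ≈ 44.77°.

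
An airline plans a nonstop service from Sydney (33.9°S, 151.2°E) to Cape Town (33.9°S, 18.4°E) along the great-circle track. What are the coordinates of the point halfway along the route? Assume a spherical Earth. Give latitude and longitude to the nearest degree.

Convert each endpoint to a unit vector on the sphere (x = cos φ cos λ, y = cos φ sin λ, z = sin φ).
The central angle between the endpoints is δ = arccos(p₁·p₂) ≈ 1.728 rad (99.0°).
Interpolate at f = 1/2 with slerp weights a = sin((1−f)δ)/sin δ ≈ 0.770, b = sin(fδ)/sin δ ≈ 0.770.
p = a·p₁ + b·p₂ ≈ (0.046, 0.510, -0.859); φ = arcsin(p_z) ≈ -59.21°, λ = atan2(p_y, p_x) ≈ 84.80°.

≈ 59°S, 85°E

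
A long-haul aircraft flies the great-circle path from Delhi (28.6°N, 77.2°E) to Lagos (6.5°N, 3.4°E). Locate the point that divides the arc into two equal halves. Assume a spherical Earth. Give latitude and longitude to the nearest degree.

≈ (22°N, 38°E)

Convert each endpoint to a unit vector on the sphere (x = cos φ cos λ, y = cos φ sin λ, z = sin φ).
The central angle between the endpoints is δ = arccos(p₁·p₂) ≈ 1.269 rad (72.7°).
Interpolate at f = 1/2 with slerp weights a = sin((1−f)δ)/sin δ ≈ 0.621, b = sin(fδ)/sin δ ≈ 0.621.
p = a·p₁ + b·p₂ ≈ (0.736, 0.568, 0.367); φ = arcsin(p_z) ≈ 21.56°, λ = atan2(p_y, p_x) ≈ 37.65°.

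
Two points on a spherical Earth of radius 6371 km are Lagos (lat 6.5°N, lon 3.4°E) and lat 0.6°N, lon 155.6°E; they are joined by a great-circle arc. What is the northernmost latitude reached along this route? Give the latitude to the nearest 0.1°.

≈ 14.8°N

The great circle lies in the plane with unit normal n̂ = (p₁ × p₂)/|p₁ × p₂|.
Here n̂_z ≈ +0.967; the vertex latitude is φ_max = arccos|n̂_z| ≈ 14.8°.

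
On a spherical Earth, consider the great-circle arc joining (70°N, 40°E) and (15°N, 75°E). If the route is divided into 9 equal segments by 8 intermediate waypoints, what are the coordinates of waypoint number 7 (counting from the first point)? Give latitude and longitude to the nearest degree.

≈ (28°N, 72°E)

Write both endpoints as unit vectors p₁, p₂ with components (cos φ cos λ, cos φ sin λ, sin φ).
The central angle between the endpoints is δ = arccos(p₁·p₂) ≈ 1.031 rad (59.1°).
Interpolate at f = 7/9 with slerp weights a = sin((1−f)δ)/sin δ ≈ 0.265, b = sin(fδ)/sin δ ≈ 0.838.
p = a·p₁ + b·p₂ ≈ (0.279, 0.840, 0.466); φ = arcsin(p_z) ≈ 27.75°, λ = atan2(p_y, p_x) ≈ 71.64°.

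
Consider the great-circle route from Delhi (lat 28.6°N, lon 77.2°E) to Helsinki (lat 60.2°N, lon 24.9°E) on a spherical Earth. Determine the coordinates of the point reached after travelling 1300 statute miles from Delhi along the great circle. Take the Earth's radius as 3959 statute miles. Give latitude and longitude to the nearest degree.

The haversine formula gives a central angle δ ≈ 0.820 rad (47.0°) between the endpoints. The total great-circle distance is δ·R ≈ 0.820 × 3959 ≈ 3246 mi, so the target fraction is f = 1300/3246 ≈ 0.400.
Interpolate at f ≈ 0.400 with slerp weights a = sin((1−f)δ)/sin δ ≈ 0.646, b = sin(fδ)/sin δ ≈ 0.441.
p = a·p₁ + b·p₂ ≈ (0.324, 0.645, 0.692); φ = arcsin(p_z) ≈ 43.77°, λ = atan2(p_y, p_x) ≈ 63.30°.

≈ lat 44°N, lon 63°E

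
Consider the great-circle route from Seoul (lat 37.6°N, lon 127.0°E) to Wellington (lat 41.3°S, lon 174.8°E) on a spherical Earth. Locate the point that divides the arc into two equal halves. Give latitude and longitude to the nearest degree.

Convert each endpoint to a unit vector on the sphere (x = cos φ cos λ, y = cos φ sin λ, z = sin φ).
The central angle between the endpoints is δ = arccos(p₁·p₂) ≈ 1.574 rad (90.2°).
Interpolate at f = 1/2 with slerp weights a = sin((1−f)δ)/sin δ ≈ 0.708, b = sin(fδ)/sin δ ≈ 0.708.
p = a·p₁ + b·p₂ ≈ (-0.867, 0.496, -0.035); φ = arcsin(p_z) ≈ -2.02°, λ = atan2(p_y, p_x) ≈ 150.23°.

≈ lat 2°S, lon 150°E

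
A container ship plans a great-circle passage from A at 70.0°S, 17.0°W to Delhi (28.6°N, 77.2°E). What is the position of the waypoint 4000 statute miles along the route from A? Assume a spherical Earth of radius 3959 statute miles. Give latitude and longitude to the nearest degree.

≈ 28°S, 55°E

From cos δ = sin φ₁ sin φ₂ + cos φ₁ cos φ₂ cos Δλ, the central angle is δ ≈ 2.062 rad (118.2°). The total great-circle distance is δ·R ≈ 2.062 × 3959 ≈ 8164 mi, so the target fraction is f = 4000/8164 ≈ 0.490.
Interpolate at f ≈ 0.490 with slerp weights a = sin((1−f)δ)/sin δ ≈ 0.985, b = sin(fδ)/sin δ ≈ 0.961.
p = a·p₁ + b·p₂ ≈ (0.509, 0.724, -0.466); φ = arcsin(p_z) ≈ -27.75°, λ = atan2(p_y, p_x) ≈ 54.89°.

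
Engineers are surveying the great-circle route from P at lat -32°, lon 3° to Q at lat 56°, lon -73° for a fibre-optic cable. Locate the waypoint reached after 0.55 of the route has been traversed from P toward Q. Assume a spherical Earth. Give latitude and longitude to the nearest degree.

≈ lat 20°, lon -29°

The haversine formula gives a central angle δ ≈ 1.901 rad (108.9°) between the endpoints.
Interpolate at f = 0.55 with slerp weights a = sin((1−f)δ)/sin δ ≈ 0.798, b = sin(fδ)/sin δ ≈ 0.915.
p = a·p₁ + b·p₂ ≈ (0.826, -0.454, 0.335); φ = arcsin(p_z) ≈ 19.60°, λ = atan2(p_y, p_x) ≈ -28.80°.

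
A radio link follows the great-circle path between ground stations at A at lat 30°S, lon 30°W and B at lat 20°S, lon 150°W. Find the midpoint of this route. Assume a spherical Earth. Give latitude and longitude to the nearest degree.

From cos δ = sin φ₁ sin φ₂ + cos φ₁ cos φ₂ cos Δλ, the central angle is δ ≈ 1.809 rad (103.6°).
Interpolate at f = 1/2 with slerp weights a = sin((1−f)δ)/sin δ ≈ 0.809, b = sin(fδ)/sin δ ≈ 0.809.
p = a·p₁ + b·p₂ ≈ (-0.052, -0.730, -0.681); φ = arcsin(p_z) ≈ -42.93°, λ = atan2(p_y, p_x) ≈ -94.04°.

≈ lat 43°S, lon 94°W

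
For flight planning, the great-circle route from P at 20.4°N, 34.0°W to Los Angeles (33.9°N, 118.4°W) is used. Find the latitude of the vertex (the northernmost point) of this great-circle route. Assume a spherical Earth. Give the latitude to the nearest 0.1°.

≈ 36.5°N

The great circle lies in the plane with unit normal n̂ = (p₁ × p₂)/|p₁ × p₂|.
Here n̂_z ≈ -0.804; the vertex latitude is φ_max = arccos|n̂_z| ≈ 36.5°.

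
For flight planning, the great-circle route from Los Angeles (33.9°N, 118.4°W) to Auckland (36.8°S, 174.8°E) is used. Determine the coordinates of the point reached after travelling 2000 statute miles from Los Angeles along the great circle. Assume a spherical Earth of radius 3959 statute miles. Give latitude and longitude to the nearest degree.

From cos δ = sin φ₁ sin φ₂ + cos φ₁ cos φ₂ cos Δλ, the central angle is δ ≈ 1.643 rad (94.1°). The total great-circle distance is δ·R ≈ 1.643 × 3959 ≈ 6505 mi, so the target fraction is f = 2000/6505 ≈ 0.307.
Interpolate at f ≈ 0.307 with slerp weights a = sin((1−f)δ)/sin δ ≈ 0.910, b = sin(fδ)/sin δ ≈ 0.485.
p = a·p₁ + b·p₂ ≈ (-0.746, -0.629, 0.217); φ = arcsin(p_z) ≈ 12.53°, λ = atan2(p_y, p_x) ≈ -139.86°.

≈ 13°N, 140°W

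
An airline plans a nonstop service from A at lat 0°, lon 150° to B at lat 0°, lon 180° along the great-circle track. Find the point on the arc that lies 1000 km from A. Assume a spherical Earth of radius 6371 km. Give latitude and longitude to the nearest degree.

From cos δ = sin φ₁ sin φ₂ + cos φ₁ cos φ₂ cos Δλ, the central angle is δ ≈ 0.524 rad (30.0°). The total great-circle distance is δ·R ≈ 0.524 × 6371 ≈ 3336 km, so the target fraction is f = 1000/3336 ≈ 0.300.
Interpolate at f ≈ 0.300 with slerp weights a = sin((1−f)δ)/sin δ ≈ 0.717, b = sin(fδ)/sin δ ≈ 0.313.
p = a·p₁ + b·p₂ ≈ (-0.934, 0.358, 0.000); φ = arcsin(p_z) ≈ 0.00°, λ = atan2(p_y, p_x) ≈ 158.99°.

≈ lat 0°, lon 159°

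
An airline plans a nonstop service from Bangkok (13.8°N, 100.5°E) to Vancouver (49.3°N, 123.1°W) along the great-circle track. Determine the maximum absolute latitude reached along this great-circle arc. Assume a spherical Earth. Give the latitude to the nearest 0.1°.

The great circle lies in the plane with unit normal n̂ = (p₁ × p₂)/|p₁ × p₂|.
Here n̂_z ≈ +0.455; the vertex latitude is φ_max = arccos|n̂_z| ≈ 63.0°.
Check via Clairaut: cos φ_max = |cos φ₁| · sin C = cos(13.8°)·sin(27.9°) ≈ 0.455, again giving ≈ 63.0°.

≈ 63.0°N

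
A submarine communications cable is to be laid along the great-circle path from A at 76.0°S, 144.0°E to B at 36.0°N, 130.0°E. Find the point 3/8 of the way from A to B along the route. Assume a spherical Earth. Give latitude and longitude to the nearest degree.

≈ 34°S, 134°E

Convert each endpoint to a unit vector on the sphere (x = cos φ cos λ, y = cos φ sin λ, z = sin φ).
The central angle between the endpoints is δ = arccos(p₁·p₂) ≈ 1.961 rad (112.4°).
Interpolate at f = 3/8 with slerp weights a = sin((1−f)δ)/sin δ ≈ 1.018, b = sin(fδ)/sin δ ≈ 0.725.
p = a·p₁ + b·p₂ ≈ (-0.576, 0.594, -0.561); φ = arcsin(p_z) ≈ -34.12°, λ = atan2(p_y, p_x) ≈ 134.13°.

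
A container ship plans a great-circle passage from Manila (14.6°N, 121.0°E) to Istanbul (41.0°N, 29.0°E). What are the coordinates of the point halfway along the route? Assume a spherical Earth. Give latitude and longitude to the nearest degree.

The haversine formula gives a central angle δ ≈ 1.430 rad (82.0°) between the endpoints.
Interpolate at f = 1/2 with slerp weights a = sin((1−f)δ)/sin δ ≈ 0.662, b = sin(fδ)/sin δ ≈ 0.662.
p = a·p₁ + b·p₂ ≈ (0.107, 0.792, 0.601); φ = arcsin(p_z) ≈ 36.97°, λ = atan2(p_y, p_x) ≈ 82.30°.

≈ 37°N, 82°E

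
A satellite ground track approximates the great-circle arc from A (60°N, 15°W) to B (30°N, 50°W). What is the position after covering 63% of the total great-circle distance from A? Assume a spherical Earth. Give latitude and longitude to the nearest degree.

Convert each endpoint to a unit vector on the sphere (x = cos φ cos λ, y = cos φ sin λ, z = sin φ).
The central angle between the endpoints is δ = arccos(p₁·p₂) ≈ 0.664 rad (38.0°).
Interpolate at f = 0.63 with slerp weights a = sin((1−f)δ)/sin δ ≈ 0.395, b = sin(fδ)/sin δ ≈ 0.659.
p = a·p₁ + b·p₂ ≈ (0.558, -0.488, 0.671); φ = arcsin(p_z) ≈ 42.17°, λ = atan2(p_y, p_x) ≈ -41.22°.

≈ (42°N, 41°W)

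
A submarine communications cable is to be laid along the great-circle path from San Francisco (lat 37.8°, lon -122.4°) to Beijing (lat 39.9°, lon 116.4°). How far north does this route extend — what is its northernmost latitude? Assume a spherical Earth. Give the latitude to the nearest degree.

The great circle lies in the plane with unit normal n̂ = (p₁ × p₂)/|p₁ × p₂|.
Here n̂_z ≈ -0.520; the vertex latitude is φ_max = arccos|n̂_z| ≈ 58.7°.

≈ 59°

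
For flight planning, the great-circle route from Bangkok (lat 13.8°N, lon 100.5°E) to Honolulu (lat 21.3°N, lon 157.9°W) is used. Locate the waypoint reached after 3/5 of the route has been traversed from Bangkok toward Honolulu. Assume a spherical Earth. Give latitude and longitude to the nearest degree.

≈ lat 27°N, lon 161°E

Write both endpoints as unit vectors p₁, p₂ with components (cos φ cos λ, cos φ sin λ, sin φ).
The central angle between the endpoints is δ = arccos(p₁·p₂) ≈ 1.666 rad (95.5°).
Interpolate at f = 3/5 with slerp weights a = sin((1−f)δ)/sin δ ≈ 0.621, b = sin(fδ)/sin δ ≈ 0.845.
p = a·p₁ + b·p₂ ≈ (-0.839, 0.297, 0.455); φ = arcsin(p_z) ≈ 27.07°, λ = atan2(p_y, p_x) ≈ 160.53°.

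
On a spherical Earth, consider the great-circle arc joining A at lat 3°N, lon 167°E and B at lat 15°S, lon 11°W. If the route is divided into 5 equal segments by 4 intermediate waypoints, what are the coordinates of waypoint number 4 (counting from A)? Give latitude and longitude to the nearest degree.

Write both endpoints as unit vectors p₁, p₂ with components (cos φ cos λ, cos φ sin λ, sin φ).
The central angle between the endpoints is δ = arccos(p₁·p₂) ≈ 2.929 rad (167.8°).
Interpolate at f = 4/5 with slerp weights a = sin((1−f)δ)/sin δ ≈ 2.625, b = sin(fδ)/sin δ ≈ 3.399.
p = a·p₁ + b·p₂ ≈ (0.669, -0.037, -0.742); φ = arcsin(p_z) ≈ -47.93°, λ = atan2(p_y, p_x) ≈ -3.15°.

≈ lat 48°S, lon 3°W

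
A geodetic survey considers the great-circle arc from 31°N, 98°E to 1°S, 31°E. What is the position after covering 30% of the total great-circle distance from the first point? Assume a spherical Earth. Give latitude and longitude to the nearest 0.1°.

From cos δ = sin φ₁ sin φ₂ + cos φ₁ cos φ₂ cos Δλ, the central angle is δ ≈ 1.239 rad (71.0°).
Interpolate at f = 0.30 with slerp weights a = sin((1−f)δ)/sin δ ≈ 0.807, b = sin(fδ)/sin δ ≈ 0.384.
p = a·p₁ + b·p₂ ≈ (0.233, 0.882, 0.409); φ = arcsin(p_z) ≈ 24.12°, λ = atan2(p_y, p_x) ≈ 75.21°.

≈ 24.1°N, 75.2°E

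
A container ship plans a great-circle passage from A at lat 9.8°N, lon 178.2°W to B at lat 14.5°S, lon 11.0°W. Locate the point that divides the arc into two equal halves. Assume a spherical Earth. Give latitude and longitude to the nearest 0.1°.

Convert each endpoint to a unit vector on the sphere (x = cos φ cos λ, y = cos φ sin λ, z = sin φ).
The central angle between the endpoints is δ = arccos(p₁·p₂) ≈ 2.908 rad (166.6°).
Interpolate at f = 1/2 with slerp weights a = sin((1−f)δ)/sin δ ≈ 4.298, b = sin(fδ)/sin δ ≈ 4.298.
p = a·p₁ + b·p₂ ≈ (-0.149, -0.927, -0.345); φ = arcsin(p_z) ≈ -20.15°, λ = atan2(p_y, p_x) ≈ -99.10°.

≈ lat 20.2°S, lon 99.1°W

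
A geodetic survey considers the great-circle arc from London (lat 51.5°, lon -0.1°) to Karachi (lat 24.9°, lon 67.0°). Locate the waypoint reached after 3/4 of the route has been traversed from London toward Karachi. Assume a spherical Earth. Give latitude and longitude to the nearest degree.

≈ lat 35°, lon 55°

The haversine formula gives a central angle δ ≈ 0.989 rad (56.7°) between the endpoints.
Interpolate at f = 3/4 with slerp weights a = sin((1−f)δ)/sin δ ≈ 0.293, b = sin(fδ)/sin δ ≈ 0.809.
p = a·p₁ + b·p₂ ≈ (0.469, 0.675, 0.570); φ = arcsin(p_z) ≈ 34.73°, λ = atan2(p_y, p_x) ≈ 55.20°.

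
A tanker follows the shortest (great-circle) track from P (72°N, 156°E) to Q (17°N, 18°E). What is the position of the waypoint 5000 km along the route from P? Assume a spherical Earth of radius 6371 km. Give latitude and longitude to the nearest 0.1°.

Write both endpoints as unit vectors p₁, p₂ with components (cos φ cos λ, cos φ sin λ, sin φ).
The central angle between the endpoints is δ = arccos(p₁·p₂) ≈ 1.512 rad (86.6°). The total great-circle distance is δ·R ≈ 1.512 × 6371 ≈ 9635 km, so the target fraction is f = 5000/9635 ≈ 0.519.
Interpolate at f ≈ 0.519 with slerp weights a = sin((1−f)δ)/sin δ ≈ 0.666, b = sin(fδ)/sin δ ≈ 0.708.
p = a·p₁ + b·p₂ ≈ (0.456, 0.293, 0.841); φ = arcsin(p_z) ≈ 57.19°, λ = atan2(p_y, p_x) ≈ 32.73°.

≈ (57.2°N, 32.7°E)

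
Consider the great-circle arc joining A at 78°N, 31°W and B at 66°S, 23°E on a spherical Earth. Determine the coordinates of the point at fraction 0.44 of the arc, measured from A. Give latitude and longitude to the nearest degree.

≈ 15°N, 4°E

The haversine formula gives a central angle δ ≈ 2.575 rad (147.6°) between the endpoints.
Interpolate at f = 0.44 with slerp weights a = sin((1−f)δ)/sin δ ≈ 1.848, b = sin(fδ)/sin δ ≈ 1.688.
p = a·p₁ + b·p₂ ≈ (0.961, 0.070, 0.266); φ = arcsin(p_z) ≈ 15.42°, λ = atan2(p_y, p_x) ≈ 4.19°.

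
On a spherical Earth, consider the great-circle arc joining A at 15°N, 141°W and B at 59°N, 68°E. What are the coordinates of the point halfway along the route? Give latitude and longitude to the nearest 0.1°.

≈ 62.8°N, 166.8°W

Convert each endpoint to a unit vector on the sphere (x = cos φ cos λ, y = cos φ sin λ, z = sin φ).
The central angle between the endpoints is δ = arccos(p₁·p₂) ≈ 1.786 rad (102.3°).
Interpolate at f = 1/2 with slerp weights a = sin((1−f)δ)/sin δ ≈ 0.797, b = sin(fδ)/sin δ ≈ 0.797.
p = a·p₁ + b·p₂ ≈ (-0.445, -0.104, 0.890); φ = arcsin(p_z) ≈ 62.83°, λ = atan2(p_y, p_x) ≈ -166.85°.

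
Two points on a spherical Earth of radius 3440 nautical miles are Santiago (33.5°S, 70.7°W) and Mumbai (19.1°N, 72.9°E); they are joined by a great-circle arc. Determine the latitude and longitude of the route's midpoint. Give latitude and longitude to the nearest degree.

≈ 22°S, 12°E

Convert each endpoint to a unit vector on the sphere (x = cos φ cos λ, y = cos φ sin λ, z = sin φ).
The central angle between the endpoints is δ = arccos(p₁·p₂) ≈ 2.523 rad (144.6°).
Interpolate at f = 1/2 with slerp weights a = sin((1−f)δ)/sin δ ≈ 1.643, b = sin(fδ)/sin δ ≈ 1.643.
p = a·p₁ + b·p₂ ≈ (0.910, 0.191, -0.369); φ = arcsin(p_z) ≈ -21.67°, λ = atan2(p_y, p_x) ≈ 11.85°.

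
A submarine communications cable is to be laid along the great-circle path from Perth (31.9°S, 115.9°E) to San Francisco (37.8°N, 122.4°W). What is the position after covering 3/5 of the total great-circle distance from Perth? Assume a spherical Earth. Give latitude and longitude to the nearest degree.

≈ (14°N, 176°W)

Write both endpoints as unit vectors p₁, p₂ with components (cos φ cos λ, cos φ sin λ, sin φ).
The central angle between the endpoints is δ = arccos(p₁·p₂) ≈ 2.314 rad (132.6°).
Interpolate at f = 3/5 with slerp weights a = sin((1−f)δ)/sin δ ≈ 1.085, b = sin(fδ)/sin δ ≈ 1.335.
p = a·p₁ + b·p₂ ≈ (-0.967, -0.062, 0.245); φ = arcsin(p_z) ≈ 14.19°, λ = atan2(p_y, p_x) ≈ -176.31°.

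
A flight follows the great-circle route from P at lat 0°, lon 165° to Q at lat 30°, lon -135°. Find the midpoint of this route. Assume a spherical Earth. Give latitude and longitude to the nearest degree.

Convert each endpoint to a unit vector on the sphere (x = cos φ cos λ, y = cos φ sin λ, z = sin φ).
The central angle between the endpoints is δ = arccos(p₁·p₂) ≈ 1.123 rad (64.3°).
Interpolate at f = 1/2 with slerp weights a = sin((1−f)δ)/sin δ ≈ 0.591, b = sin(fδ)/sin δ ≈ 0.591.
p = a·p₁ + b·p₂ ≈ (-0.932, -0.209, 0.295); φ = arcsin(p_z) ≈ 17.18°, λ = atan2(p_y, p_x) ≈ -167.37°.

≈ lat 17°, lon -167°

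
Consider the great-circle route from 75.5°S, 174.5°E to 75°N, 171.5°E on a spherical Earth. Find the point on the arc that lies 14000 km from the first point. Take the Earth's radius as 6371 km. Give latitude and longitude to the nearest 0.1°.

Convert each endpoint to a unit vector on the sphere (x = cos φ cos λ, y = cos φ sin λ, z = sin φ).
The central angle between the endpoints is δ = arccos(p₁·p₂) ≈ 2.627 rad (150.5°). The total great-circle distance is δ·R ≈ 2.627 × 6371 ≈ 16736 km, so the target fraction is f = 14000/16736 ≈ 0.837.
Interpolate at f ≈ 0.837 with slerp weights a = sin((1−f)δ)/sin δ ≈ 0.846, b = sin(fδ)/sin δ ≈ 1.645.
p = a·p₁ + b·p₂ ≈ (-0.632, 0.083, 0.770); φ = arcsin(p_z) ≈ 50.40°, λ = atan2(p_y, p_x) ≈ 172.50°.

≈ 50.4°N, 172.5°E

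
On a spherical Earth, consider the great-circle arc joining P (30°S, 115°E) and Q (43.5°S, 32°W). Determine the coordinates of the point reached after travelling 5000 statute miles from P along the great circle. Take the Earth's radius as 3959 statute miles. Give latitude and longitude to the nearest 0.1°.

≈ (65.1°S, 0.6°E)

Convert each endpoint to a unit vector on the sphere (x = cos φ cos λ, y = cos φ sin λ, z = sin φ).
The central angle between the endpoints is δ = arccos(p₁·p₂) ≈ 1.754 rad (100.5°). The total great-circle distance is δ·R ≈ 1.754 × 3959 ≈ 6946 mi, so the target fraction is f = 5000/6946 ≈ 0.720.
Interpolate at f ≈ 0.720 with slerp weights a = sin((1−f)δ)/sin δ ≈ 0.480, b = sin(fδ)/sin δ ≈ 0.969.
p = a·p₁ + b·p₂ ≈ (0.421, 0.004, -0.907); φ = arcsin(p_z) ≈ -65.13°, λ = atan2(p_y, p_x) ≈ 0.57°.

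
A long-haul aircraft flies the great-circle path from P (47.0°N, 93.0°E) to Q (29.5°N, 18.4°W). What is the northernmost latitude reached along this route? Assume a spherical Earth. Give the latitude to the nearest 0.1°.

≈ 56.1°N

The great circle lies in the plane with unit normal n̂ = (p₁ × p₂)/|p₁ × p₂|.
Here n̂_z ≈ -0.558; the vertex latitude is φ_max = arccos|n̂_z| ≈ 56.1°.
Check via Clairaut: cos φ_max = |cos φ₁| · sin C = cos(47.0°)·sin(55.0°) ≈ 0.558, again giving ≈ 56.1°.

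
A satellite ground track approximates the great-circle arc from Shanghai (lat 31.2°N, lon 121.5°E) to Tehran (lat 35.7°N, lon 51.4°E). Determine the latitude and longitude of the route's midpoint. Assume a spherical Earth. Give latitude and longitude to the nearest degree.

Write both endpoints as unit vectors p₁, p₂ with components (cos φ cos λ, cos φ sin λ, sin φ).
The central angle between the endpoints is δ = arccos(p₁·p₂) ≈ 1.002 rad (57.4°).
Interpolate at f = 1/2 with slerp weights a = sin((1−f)δ)/sin δ ≈ 0.570, b = sin(fδ)/sin δ ≈ 0.570.
p = a·p₁ + b·p₂ ≈ (0.034, 0.778, 0.628); φ = arcsin(p_z) ≈ 38.90°, λ = atan2(p_y, p_x) ≈ 87.49°.

≈ lat 39°N, lon 87°E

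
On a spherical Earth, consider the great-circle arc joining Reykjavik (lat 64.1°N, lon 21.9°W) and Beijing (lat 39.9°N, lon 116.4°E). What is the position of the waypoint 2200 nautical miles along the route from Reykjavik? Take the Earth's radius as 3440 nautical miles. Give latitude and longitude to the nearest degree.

From cos δ = sin φ₁ sin φ₂ + cos φ₁ cos φ₂ cos Δλ, the central angle is δ ≈ 1.238 rad (70.9°). The total great-circle distance is δ·R ≈ 1.238 × 3440 ≈ 4258 nmi, so the target fraction is f = 2200/4258 ≈ 0.517.
Interpolate at f ≈ 0.517 with slerp weights a = sin((1−f)δ)/sin δ ≈ 0.596, b = sin(fδ)/sin δ ≈ 0.632.
p = a·p₁ + b·p₂ ≈ (0.026, 0.337, 0.941); φ = arcsin(p_z) ≈ 70.25°, λ = atan2(p_y, p_x) ≈ 85.56°.

≈ lat 70°N, lon 86°E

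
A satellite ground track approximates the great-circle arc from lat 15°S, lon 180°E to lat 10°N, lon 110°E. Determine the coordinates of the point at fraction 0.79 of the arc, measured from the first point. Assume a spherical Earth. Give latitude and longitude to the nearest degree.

≈ lat 5°N, lon 125°E

Convert each endpoint to a unit vector on the sphere (x = cos φ cos λ, y = cos φ sin λ, z = sin φ).
The central angle between the endpoints is δ = arccos(p₁·p₂) ≈ 1.287 rad (73.7°).
Interpolate at f = 0.79 with slerp weights a = sin((1−f)δ)/sin δ ≈ 0.278, b = sin(fδ)/sin δ ≈ 0.886.
p = a·p₁ + b·p₂ ≈ (-0.567, 0.820, 0.082); φ = arcsin(p_z) ≈ 4.69°, λ = atan2(p_y, p_x) ≈ 124.67°.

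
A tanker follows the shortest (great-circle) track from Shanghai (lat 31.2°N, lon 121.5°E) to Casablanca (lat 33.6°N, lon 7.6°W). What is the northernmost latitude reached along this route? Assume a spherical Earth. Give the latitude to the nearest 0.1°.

≈ 55.9°N

The great circle lies in the plane with unit normal n̂ = (p₁ × p₂)/|p₁ × p₂|.
Here n̂_z ≈ -0.560; the vertex latitude is φ_max = arccos|n̂_z| ≈ 55.9°.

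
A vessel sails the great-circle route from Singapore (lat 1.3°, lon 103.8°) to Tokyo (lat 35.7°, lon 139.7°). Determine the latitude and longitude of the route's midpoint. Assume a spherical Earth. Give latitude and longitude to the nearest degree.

≈ lat 19°, lon 120°

From cos δ = sin φ₁ sin φ₂ + cos φ₁ cos φ₂ cos Δλ, the central angle is δ ≈ 0.835 rad (47.9°).
Interpolate at f = 1/2 with slerp weights a = sin((1−f)δ)/sin δ ≈ 0.547, b = sin(fδ)/sin δ ≈ 0.547.
p = a·p₁ + b·p₂ ≈ (-0.469, 0.818, 0.332); φ = arcsin(p_z) ≈ 19.37°, λ = atan2(p_y, p_x) ≈ 119.83°.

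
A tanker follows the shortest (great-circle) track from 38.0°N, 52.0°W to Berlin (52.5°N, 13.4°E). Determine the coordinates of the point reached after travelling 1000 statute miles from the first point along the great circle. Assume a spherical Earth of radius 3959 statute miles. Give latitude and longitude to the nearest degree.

≈ 46°N, 36°W

Convert each endpoint to a unit vector on the sphere (x = cos φ cos λ, y = cos φ sin λ, z = sin φ).
The central angle between the endpoints is δ = arccos(p₁·p₂) ≈ 0.812 rad (46.5°). The total great-circle distance is δ·R ≈ 0.812 × 3959 ≈ 3214 mi, so the target fraction is f = 1000/3214 ≈ 0.311.
Interpolate at f ≈ 0.311 with slerp weights a = sin((1−f)δ)/sin δ ≈ 0.731, b = sin(fδ)/sin δ ≈ 0.344.
p = a·p₁ + b·p₂ ≈ (0.559, -0.405, 0.723); φ = arcsin(p_z) ≈ 46.34°, λ = atan2(p_y, p_x) ≈ -35.97°.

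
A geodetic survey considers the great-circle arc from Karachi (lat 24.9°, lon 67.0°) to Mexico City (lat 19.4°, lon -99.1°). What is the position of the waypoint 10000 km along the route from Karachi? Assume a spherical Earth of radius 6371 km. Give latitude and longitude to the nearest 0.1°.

≈ lat 59.5°, lon -74.8°

The haversine formula gives a central angle δ ≈ 2.333 rad (133.7°) between the endpoints. The total great-circle distance is δ·R ≈ 2.333 × 6371 ≈ 14865 km, so the target fraction is f = 10000/14865 ≈ 0.673.
Interpolate at f ≈ 0.673 with slerp weights a = sin((1−f)δ)/sin δ ≈ 0.956, b = sin(fδ)/sin δ ≈ 1.383.
p = a·p₁ + b·p₂ ≈ (0.133, -0.489, 0.862); φ = arcsin(p_z) ≈ 59.53°, λ = atan2(p_y, p_x) ≈ -74.84°.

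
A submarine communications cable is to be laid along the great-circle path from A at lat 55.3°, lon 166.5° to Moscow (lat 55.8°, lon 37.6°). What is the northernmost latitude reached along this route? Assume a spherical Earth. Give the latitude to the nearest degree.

The great circle lies in the plane with unit normal n̂ = (p₁ × p₂)/|p₁ × p₂|.
Here n̂_z ≈ -0.284; the vertex latitude is φ_max = arccos|n̂_z| ≈ 73.5°.
Check via Clairaut: cos φ_max = |cos φ₁| · sin C = cos(55.3°)·sin(29.9°) ≈ 0.284, again giving ≈ 73.5°.

≈ 74°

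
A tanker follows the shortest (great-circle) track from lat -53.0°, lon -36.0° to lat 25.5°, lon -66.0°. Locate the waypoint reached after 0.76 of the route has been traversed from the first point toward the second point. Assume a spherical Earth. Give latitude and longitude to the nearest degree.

≈ lat 6°, lon -60°

Convert each endpoint to a unit vector on the sphere (x = cos φ cos λ, y = cos φ sin λ, z = sin φ).
The central angle between the endpoints is δ = arccos(p₁·p₂) ≈ 1.444 rad (82.7°).
Interpolate at f = 0.76 with slerp weights a = sin((1−f)δ)/sin δ ≈ 0.342, b = sin(fδ)/sin δ ≈ 0.897.
p = a·p₁ + b·p₂ ≈ (0.496, -0.861, 0.113); φ = arcsin(p_z) ≈ 6.48°, λ = atan2(p_y, p_x) ≈ -60.05°.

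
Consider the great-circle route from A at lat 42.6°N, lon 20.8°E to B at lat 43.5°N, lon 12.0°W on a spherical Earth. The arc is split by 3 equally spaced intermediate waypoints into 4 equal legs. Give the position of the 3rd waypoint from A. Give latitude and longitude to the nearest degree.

Convert each endpoint to a unit vector on the sphere (x = cos φ cos λ, y = cos φ sin λ, z = sin φ).
The central angle between the endpoints is δ = arccos(p₁·p₂) ≈ 0.416 rad (23.8°).
Interpolate at f = 3/4 with slerp weights a = sin((1−f)δ)/sin δ ≈ 0.257, b = sin(fδ)/sin δ ≈ 0.760.
p = a·p₁ + b·p₂ ≈ (0.716, -0.047, 0.697); φ = arcsin(p_z) ≈ 44.17°, λ = atan2(p_y, p_x) ≈ -3.79°.

≈ lat 44°N, lon 4°W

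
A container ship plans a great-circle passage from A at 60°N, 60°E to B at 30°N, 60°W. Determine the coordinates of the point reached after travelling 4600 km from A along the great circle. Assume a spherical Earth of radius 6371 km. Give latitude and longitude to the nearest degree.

≈ 59°N, 29°W

The haversine formula gives a central angle δ ≈ 1.353 rad (77.5°) between the endpoints. The total great-circle distance is δ·R ≈ 1.353 × 6371 ≈ 8617 km, so the target fraction is f = 4600/8617 ≈ 0.534.
Interpolate at f ≈ 0.534 with slerp weights a = sin((1−f)δ)/sin δ ≈ 0.604, b = sin(fδ)/sin δ ≈ 0.677.
p = a·p₁ + b·p₂ ≈ (0.444, -0.246, 0.861); φ = arcsin(p_z) ≈ 59.48°, λ = atan2(p_y, p_x) ≈ -29.00°.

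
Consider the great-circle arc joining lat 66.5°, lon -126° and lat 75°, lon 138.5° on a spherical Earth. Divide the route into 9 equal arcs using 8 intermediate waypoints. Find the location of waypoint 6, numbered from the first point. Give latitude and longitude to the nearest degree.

≈ lat 78°, lon 179°

From cos δ = sin φ₁ sin φ₂ + cos φ₁ cos φ₂ cos Δλ, the central angle is δ ≈ 0.503 rad (28.8°).
Interpolate at f = 6/9 with slerp weights a = sin((1−f)δ)/sin δ ≈ 0.346, b = sin(fδ)/sin δ ≈ 0.683.
p = a·p₁ + b·p₂ ≈ (-0.213, 0.005, 0.977); φ = arcsin(p_z) ≈ 77.67°, λ = atan2(p_y, p_x) ≈ 178.55°.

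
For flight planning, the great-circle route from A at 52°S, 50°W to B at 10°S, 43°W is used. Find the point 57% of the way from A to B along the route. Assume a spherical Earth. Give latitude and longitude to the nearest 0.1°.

≈ 28.1°S, 45.3°W

Write both endpoints as unit vectors p₁, p₂ with components (cos φ cos λ, cos φ sin λ, sin φ).
The central angle between the endpoints is δ = arccos(p₁·p₂) ≈ 0.740 rad (42.4°).
Interpolate at f = 0.57 with slerp weights a = sin((1−f)δ)/sin δ ≈ 0.464, b = sin(fδ)/sin δ ≈ 0.607.
p = a·p₁ + b·p₂ ≈ (0.621, -0.627, -0.471); φ = arcsin(p_z) ≈ -28.10°, λ = atan2(p_y, p_x) ≈ -45.26°.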